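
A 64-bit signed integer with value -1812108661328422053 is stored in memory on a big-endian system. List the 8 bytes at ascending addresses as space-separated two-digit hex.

E6 DA 18 C6 03 1C 5B 5B

Two's complement of -1812108661328422053 in 64 bits: 1812108661328422053 = 0x1925E739FCE3A4A5; invert → 0xE6DA18C6031C5B5A; add 1 → 0xE6DA18C6031C5B5B.
Split into bytes (most-significant first): E6 DA 18 C6 03 1C 5B 5B.
Big-endian stores the most-significant byte at the lowest address.
So the memory order matches the most-significant-first order: E6 DA 18 C6 03 1C 5B 5B.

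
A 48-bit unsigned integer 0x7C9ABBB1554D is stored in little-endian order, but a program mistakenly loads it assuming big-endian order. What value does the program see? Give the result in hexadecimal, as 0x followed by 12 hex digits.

Stored little-endian, the bytes at ascending addresses are 4D 55 B1 BB 9A 7C.
Read back as big-endian, the last byte is least significant, giving 0x4D55B1BB9A7C.

0x4D55B1BB9A7C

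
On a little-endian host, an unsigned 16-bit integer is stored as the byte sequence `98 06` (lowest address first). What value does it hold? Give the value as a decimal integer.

Little-endian: lowest address holds the least-significant byte.
Reassemble most-significant byte first: 06 98 → 0x0698.
0x0698 = 1688.

1688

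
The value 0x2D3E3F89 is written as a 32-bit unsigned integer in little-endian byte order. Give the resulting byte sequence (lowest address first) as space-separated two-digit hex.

89 3F 3E 2D

Split into bytes (most-significant first): 2D 3E 3F 89.
Little-endian: lowest address holds the least-significant byte.
So at ascending addresses the bytes are 89 3F 3E 2D.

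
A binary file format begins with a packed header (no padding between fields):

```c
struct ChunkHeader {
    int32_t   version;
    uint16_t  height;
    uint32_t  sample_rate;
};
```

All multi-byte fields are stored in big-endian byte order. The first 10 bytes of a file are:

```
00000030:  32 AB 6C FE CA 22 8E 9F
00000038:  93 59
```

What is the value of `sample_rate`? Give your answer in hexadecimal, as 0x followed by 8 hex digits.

0x8E9F9359

`sample_rate` follows `version` (4 B), `height` (2 B), so it starts at offset 4 + 2 = 6 and occupies 4 bytes.
Bytes at offsets 6..9: 8E 9F 93 59.
Big-endian: lowest address holds the most-significant byte.
The bytes are already most-significant first: 0x8E9F9359.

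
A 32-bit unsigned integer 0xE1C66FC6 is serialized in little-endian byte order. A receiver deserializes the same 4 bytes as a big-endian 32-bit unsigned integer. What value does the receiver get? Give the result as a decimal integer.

Stored little-endian, the bytes at ascending addresses are C6 6F C6 E1.
Read back as big-endian, the last byte is least significant, giving 0xC66FC6E1.
0xC66FC6E1 = 3329214177.

3329214177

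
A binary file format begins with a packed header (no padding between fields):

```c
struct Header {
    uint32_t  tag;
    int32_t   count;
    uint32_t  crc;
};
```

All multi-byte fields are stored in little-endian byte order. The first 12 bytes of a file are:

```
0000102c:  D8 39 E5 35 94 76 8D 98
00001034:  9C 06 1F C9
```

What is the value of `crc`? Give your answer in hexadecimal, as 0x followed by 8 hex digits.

0xC91F069C

`crc` follows `tag` (4 B), `count` (4 B), so it starts at offset 4 + 4 = 8 and occupies 4 bytes.
Bytes at offsets 8..11: 9C 06 1F C9.
In little-endian order the low byte comes first in memory.
Reassemble most-significant byte first: C9 1F 06 9C → 0xC91F069C.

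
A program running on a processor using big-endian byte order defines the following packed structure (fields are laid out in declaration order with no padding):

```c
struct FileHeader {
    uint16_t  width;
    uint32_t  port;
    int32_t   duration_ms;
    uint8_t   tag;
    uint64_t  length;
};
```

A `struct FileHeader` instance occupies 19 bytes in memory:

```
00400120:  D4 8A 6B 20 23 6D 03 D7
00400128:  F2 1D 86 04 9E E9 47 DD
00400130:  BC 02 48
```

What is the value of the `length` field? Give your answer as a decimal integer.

`length` follows `width` (2 B), `port` (4 B), `duration_ms` (4 B), `tag` (1 B), so it starts at offset 2 + 4 + 4 + 1 = 11 and occupies 8 bytes.
Bytes at offsets 11..18: 04 9E E9 47 DD BC 02 48.
In big-endian order the high byte comes first in memory.
The bytes are already most-significant first: 0x049EE947DDBC0248.
0x049EE947DDBC0248 = 332959917344031304.

332959917344031304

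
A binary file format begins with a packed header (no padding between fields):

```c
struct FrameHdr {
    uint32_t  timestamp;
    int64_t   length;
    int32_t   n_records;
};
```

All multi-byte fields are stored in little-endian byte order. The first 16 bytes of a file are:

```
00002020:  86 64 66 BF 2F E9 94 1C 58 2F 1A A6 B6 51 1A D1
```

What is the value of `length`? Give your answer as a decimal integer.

`length` follows `timestamp` (4 bytes), so it starts at byte offset 4 and occupies 8 bytes.
Bytes at offsets 4..11: 2F E9 94 1C 58 2F 1A A6.
Little-endian: lowest address holds the least-significant byte.
Reassemble most-significant byte first: A6 1A 2F 58 1C 94 E9 2F → 0xA61A2F581C94E92F.
Top bit is set, so as a signed 64-bit value this is 0xA61A2F581C94E92F − 2^64 = -6477813058535888593.

-6477813058535888593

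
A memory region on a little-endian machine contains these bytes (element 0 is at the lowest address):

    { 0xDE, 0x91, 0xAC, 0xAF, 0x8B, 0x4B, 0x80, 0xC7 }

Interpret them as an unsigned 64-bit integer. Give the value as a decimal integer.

14375573073886482910

Little-endian stores the least-significant byte at the lowest address.
Reassemble most-significant byte first: C7 80 4B 8B AF AC 91 DE → 0xC7804B8BAFAC91DE.
0xC7804B8BAFAC91DE = 14375573073886482910.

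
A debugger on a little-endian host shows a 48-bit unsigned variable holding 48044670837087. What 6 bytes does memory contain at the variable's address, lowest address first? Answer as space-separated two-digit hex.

48044670837087 in hexadecimal, padded to 48 bits, is 0x2BB24589E15F.
Split into bytes (most-significant first): 2B B2 45 89 E1 5F.
Little-endian stores the least-significant byte at the lowest address.
So at ascending addresses the bytes are 5F E1 89 45 B2 2B.

5F E1 89 45 B2 2B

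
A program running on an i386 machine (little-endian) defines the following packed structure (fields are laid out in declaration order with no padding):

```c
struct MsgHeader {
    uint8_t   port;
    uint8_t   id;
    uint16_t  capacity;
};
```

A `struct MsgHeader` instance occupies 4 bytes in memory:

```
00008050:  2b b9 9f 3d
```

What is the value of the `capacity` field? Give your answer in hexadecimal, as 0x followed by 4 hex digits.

`capacity` follows `port` (1 B), `id` (1 B), so it starts at offset 1 + 1 = 2 and occupies 2 bytes.
Bytes at offsets 2..3: 9F 3D.
In little-endian order the low byte comes first in memory.
Reassemble most-significant byte first: 3D 9F → 0x3D9F.

0x3D9F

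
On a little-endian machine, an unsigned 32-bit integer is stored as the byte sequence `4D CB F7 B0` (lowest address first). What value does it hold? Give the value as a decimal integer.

Little-endian stores the least-significant byte at the lowest address.
Reassemble most-significant byte first: B0 F7 CB 4D → 0xB0F7CB4D.
0xB0F7CB4D = 2969029453.

2969029453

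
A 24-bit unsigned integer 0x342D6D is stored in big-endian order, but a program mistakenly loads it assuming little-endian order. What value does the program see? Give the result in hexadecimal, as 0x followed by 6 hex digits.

0x6D2D34

Stored big-endian, the bytes at ascending addresses are 34 2D 6D.
Read back as little-endian, the first byte is least significant, giving 0x6D2D34.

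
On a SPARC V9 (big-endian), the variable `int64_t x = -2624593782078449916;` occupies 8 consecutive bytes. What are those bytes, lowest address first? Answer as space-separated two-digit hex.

Two's complement of -2624593782078449916 in 64 bits: 2624593782078449916 = 0x246C6E239C7C28FC; invert → 0xDB9391DC6383D703; add 1 → 0xDB9391DC6383D704.
Split into bytes (most-significant first): DB 93 91 DC 63 83 D7 04.
In big-endian order the high byte comes first in memory.
So the memory order matches the most-significant-first order: DB 93 91 DC 63 83 D7 04.

DB 93 91 DC 63 83 D7 04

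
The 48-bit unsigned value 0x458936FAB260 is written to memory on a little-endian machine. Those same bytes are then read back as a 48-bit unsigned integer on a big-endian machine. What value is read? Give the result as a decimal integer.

Stored little-endian, the bytes at ascending addresses are 60 B2 FA 36 89 45.
Read back as big-endian, the last byte is least significant, giving 0x60B2FA368945.
0x60B2FA368945 = 106321818323269.

106321818323269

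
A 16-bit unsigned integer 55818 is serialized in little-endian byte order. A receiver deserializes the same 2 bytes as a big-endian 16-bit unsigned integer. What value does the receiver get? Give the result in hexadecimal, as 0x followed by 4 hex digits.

55818 in 16-bit hexadecimal is 0xDA0A.
Stored little-endian, the bytes at ascending addresses are 0A DA.
Read back as big-endian, the last byte is least significant, giving 0x0ADA.

0x0ADA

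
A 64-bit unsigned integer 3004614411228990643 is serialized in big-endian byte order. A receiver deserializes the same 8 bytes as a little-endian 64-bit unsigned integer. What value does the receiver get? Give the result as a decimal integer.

12955820718226453033

3004614411228990643 in 64-bit hexadecimal is 0x29B288E34C52CCB3.
Stored big-endian, the bytes at ascending addresses are 29 B2 88 E3 4C 52 CC B3.
Read back as little-endian, the first byte is least significant, giving 0xB3CC524CE388B229.
0xB3CC524CE388B229 = 12955820718226453033.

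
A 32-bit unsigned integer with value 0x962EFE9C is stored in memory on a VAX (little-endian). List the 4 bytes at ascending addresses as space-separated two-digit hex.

9C FE 2E 96

Split into bytes (most-significant first): 96 2E FE 9C.
Little-endian: lowest address holds the least-significant byte.
So at ascending addresses the bytes are 9C FE 2E 96.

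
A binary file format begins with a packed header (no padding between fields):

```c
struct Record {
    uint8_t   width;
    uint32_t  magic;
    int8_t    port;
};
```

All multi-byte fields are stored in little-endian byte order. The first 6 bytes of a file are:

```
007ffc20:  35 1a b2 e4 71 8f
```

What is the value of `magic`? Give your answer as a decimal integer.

1910813210

`magic` follows `width` (1 byte), so it starts at byte offset 1 and occupies 4 bytes.
Bytes at offsets 1..4: 1A B2 E4 71.
Little-endian: lowest address holds the least-significant byte.
Reassemble most-significant byte first: 71 E4 B2 1A → 0x71E4B21A.
0x71E4B21A = 1910813210.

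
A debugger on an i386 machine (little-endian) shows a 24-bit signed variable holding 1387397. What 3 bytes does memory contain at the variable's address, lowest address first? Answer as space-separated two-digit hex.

1387397 in hexadecimal, padded to 24 bits, is 0x152B85.
Split into bytes (most-significant first): 15 2B 85.
Little-endian stores the least-significant byte at the lowest address.
So at ascending addresses the bytes are 85 2B 15.

85 2B 15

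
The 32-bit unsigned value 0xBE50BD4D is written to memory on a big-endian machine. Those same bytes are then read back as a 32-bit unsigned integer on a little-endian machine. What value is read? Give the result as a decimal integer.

1304252606

Stored big-endian, the bytes at ascending addresses are BE 50 BD 4D.
Read back as little-endian, the first byte is least significant, giving 0x4DBD50BE.
0x4DBD50BE = 1304252606.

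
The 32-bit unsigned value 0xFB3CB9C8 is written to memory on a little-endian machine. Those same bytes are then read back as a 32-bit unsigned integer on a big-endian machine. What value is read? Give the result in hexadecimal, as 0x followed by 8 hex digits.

0xC8B93CFB

Stored little-endian, the bytes at ascending addresses are C8 B9 3C FB.
Read back as big-endian, the last byte is least significant, giving 0xC8B93CFB.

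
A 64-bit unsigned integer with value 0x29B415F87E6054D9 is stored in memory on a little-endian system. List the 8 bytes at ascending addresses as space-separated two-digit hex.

Split into bytes (most-significant first): 29 B4 15 F8 7E 60 54 D9.
Little-endian: lowest address holds the least-significant byte.
So at ascending addresses the bytes are D9 54 60 7E F8 15 B4 29.

D9 54 60 7E F8 15 B4 29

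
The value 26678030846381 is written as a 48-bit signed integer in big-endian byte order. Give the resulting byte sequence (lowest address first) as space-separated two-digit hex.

26678030846381 in hexadecimal, padded to 48 bits, is 0x1843768D49AD.
Split into bytes (most-significant first): 18 43 76 8D 49 AD.
In big-endian order the high byte comes first in memory.
So the memory order matches the most-significant-first order: 18 43 76 8D 49 AD.

18 43 76 8D 49 AD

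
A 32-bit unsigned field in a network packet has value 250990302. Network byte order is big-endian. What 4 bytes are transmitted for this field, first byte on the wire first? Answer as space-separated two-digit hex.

250990302 in hexadecimal, padded to 32 bits, is 0x0EF5CEDE.
Split into bytes (most-significant first): 0E F5 CE DE.
Big-endian stores the most-significant byte at the lowest address.
So the memory order matches the most-significant-first order: 0E F5 CE DE.

0E F5 CE DE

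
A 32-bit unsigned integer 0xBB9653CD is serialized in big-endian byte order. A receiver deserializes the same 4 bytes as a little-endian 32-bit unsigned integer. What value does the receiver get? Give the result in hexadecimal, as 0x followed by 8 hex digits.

0xCD5396BB

Stored big-endian, the bytes at ascending addresses are BB 96 53 CD.
Read back as little-endian, the first byte is least significant, giving 0xCD5396BB.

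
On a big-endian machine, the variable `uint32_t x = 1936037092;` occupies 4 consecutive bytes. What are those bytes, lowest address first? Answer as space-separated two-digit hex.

73 65 94 E4

1936037092 in hexadecimal, padded to 32 bits, is 0x736594E4.
Split into bytes (most-significant first): 73 65 94 E4.
Big-endian: lowest address holds the most-significant byte.
So the memory order matches the most-significant-first order: 73 65 94 E4.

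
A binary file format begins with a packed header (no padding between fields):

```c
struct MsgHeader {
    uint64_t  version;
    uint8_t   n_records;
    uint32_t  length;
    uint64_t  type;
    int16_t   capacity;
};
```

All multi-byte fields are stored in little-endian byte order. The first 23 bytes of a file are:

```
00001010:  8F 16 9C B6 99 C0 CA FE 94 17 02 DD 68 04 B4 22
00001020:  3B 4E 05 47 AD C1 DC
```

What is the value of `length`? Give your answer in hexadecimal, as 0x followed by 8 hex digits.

`length` follows `version` (8 B), `n_records` (1 B), so it starts at offset 8 + 1 = 9 and occupies 4 bytes.
Bytes at offsets 9..12: 17 02 DD 68.
Little-endian stores the least-significant byte at the lowest address.
Reassemble most-significant byte first: 68 DD 02 17 → 0x68DD0217.

0x68DD0217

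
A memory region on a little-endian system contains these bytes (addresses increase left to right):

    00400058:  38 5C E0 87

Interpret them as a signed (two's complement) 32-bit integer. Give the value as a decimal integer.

In little-endian order the low byte comes first in memory.
Reassemble most-significant byte first: 87 E0 5C 38 → 0x87E05C38.
Top bit is set, so as a signed 32-bit value this is 0x87E05C38 − 2^32 = -2015339464.

-2015339464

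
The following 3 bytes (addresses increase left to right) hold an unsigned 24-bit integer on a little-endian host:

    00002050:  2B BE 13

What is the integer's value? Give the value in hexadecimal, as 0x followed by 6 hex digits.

Little-endian: lowest address holds the least-significant byte.
Reassemble most-significant byte first: 13 BE 2B → 0x13BE2B.

0x13BE2B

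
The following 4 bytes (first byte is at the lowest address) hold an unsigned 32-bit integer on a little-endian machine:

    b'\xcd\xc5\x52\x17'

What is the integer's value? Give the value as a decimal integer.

Little-endian stores the least-significant byte at the lowest address.
Reassemble most-significant byte first: 17 52 C5 CD → 0x1752C5CD.
0x1752C5CD = 391300557.

391300557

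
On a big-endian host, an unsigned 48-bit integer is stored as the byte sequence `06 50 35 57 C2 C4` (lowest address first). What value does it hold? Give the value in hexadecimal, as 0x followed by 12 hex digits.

0x06503557C2C4

In big-endian order the high byte comes first in memory.
The bytes are already most-significant first: 0x06503557C2C4.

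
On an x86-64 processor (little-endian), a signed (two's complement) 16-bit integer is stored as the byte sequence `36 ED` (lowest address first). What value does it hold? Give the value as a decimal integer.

In little-endian order the low byte comes first in memory.
Reassemble most-significant byte first: ED 36 → 0xED36.
Top bit is set, so as a signed 16-bit value this is 0xED36 − 2^16 = -4810.

-4810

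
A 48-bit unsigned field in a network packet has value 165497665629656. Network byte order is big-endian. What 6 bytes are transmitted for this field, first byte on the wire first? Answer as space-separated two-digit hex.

165497665629656 in hexadecimal, padded to 48 bits, is 0x9684ED922DD8.
Split into bytes (most-significant first): 96 84 ED 92 2D D8.
Big-endian: lowest address holds the most-significant byte.
So the memory order matches the most-significant-first order: 96 84 ED 92 2D D8.

96 84 ED 92 2D D8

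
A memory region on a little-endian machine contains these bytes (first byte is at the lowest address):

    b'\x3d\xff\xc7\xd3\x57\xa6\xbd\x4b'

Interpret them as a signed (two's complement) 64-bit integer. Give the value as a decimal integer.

Little-endian: lowest address holds the least-significant byte.
Reassemble most-significant byte first: 4B BD A6 57 D3 C7 FF 3D → 0x4BBDA657D3C7FF3D.
0x4BBDA657D3C7FF3D = 5457701219588374333.

5457701219588374333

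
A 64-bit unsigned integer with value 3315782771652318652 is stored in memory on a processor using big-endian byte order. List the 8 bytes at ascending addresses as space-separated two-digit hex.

3315782771652318652 in hexadecimal, padded to 64 bits, is 0x2E0406DCF0B255BC.
Split into bytes (most-significant first): 2E 04 06 DC F0 B2 55 BC.
In big-endian order the high byte comes first in memory.
So the memory order matches the most-significant-first order: 2E 04 06 DC F0 B2 55 BC.

2E 04 06 DC F0 B2 55 BC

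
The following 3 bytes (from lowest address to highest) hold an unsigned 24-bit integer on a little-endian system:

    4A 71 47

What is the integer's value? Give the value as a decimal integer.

Little-endian stores the least-significant byte at the lowest address.
Reassemble most-significant byte first: 47 71 4A → 0x47714A.
0x47714A = 4682058.

4682058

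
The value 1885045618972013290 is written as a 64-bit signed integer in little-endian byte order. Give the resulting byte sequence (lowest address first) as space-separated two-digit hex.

1885045618972013290 in hexadecimal, padded to 64 bits, is 0x1A290700C83BB2EA.
Split into bytes (most-significant first): 1A 29 07 00 C8 3B B2 EA.
Little-endian: lowest address holds the least-significant byte.
So at ascending addresses the bytes are EA B2 3B C8 00 07 29 1A.

EA B2 3B C8 00 07 29 1A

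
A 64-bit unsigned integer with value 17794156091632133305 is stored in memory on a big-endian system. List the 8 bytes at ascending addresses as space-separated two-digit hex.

F6 F1 8A B0 17 96 24 B9

17794156091632133305 in hexadecimal, padded to 64 bits, is 0xF6F18AB0179624B9.
Split into bytes (most-significant first): F6 F1 8A B0 17 96 24 B9.
Big-endian stores the most-significant byte at the lowest address.
So the memory order matches the most-significant-first order: F6 F1 8A B0 17 96 24 B9.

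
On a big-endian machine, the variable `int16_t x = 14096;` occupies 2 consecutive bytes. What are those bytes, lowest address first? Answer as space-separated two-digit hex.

37 10

14096 in hexadecimal, padded to 16 bits, is 0x3710.
Split into bytes (most-significant first): 37 10.
In big-endian order the high byte comes first in memory.
So the memory order matches the most-significant-first order: 37 10.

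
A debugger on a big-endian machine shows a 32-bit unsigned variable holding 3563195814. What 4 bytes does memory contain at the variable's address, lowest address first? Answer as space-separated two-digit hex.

3563195814 in hexadecimal, padded to 32 bits, is 0xD4620DA6.
Split into bytes (most-significant first): D4 62 0D A6.
Big-endian stores the most-significant byte at the lowest address.
So the memory order matches the most-significant-first order: D4 62 0D A6.

D4 62 0D A6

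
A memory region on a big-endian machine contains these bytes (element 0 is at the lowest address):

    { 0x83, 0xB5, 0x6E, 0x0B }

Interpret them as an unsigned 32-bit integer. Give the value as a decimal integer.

Big-endian: lowest address holds the most-significant byte.
The bytes are already most-significant first: 0x83B56E0B.
0x83B56E0B = 2209705483.

2209705483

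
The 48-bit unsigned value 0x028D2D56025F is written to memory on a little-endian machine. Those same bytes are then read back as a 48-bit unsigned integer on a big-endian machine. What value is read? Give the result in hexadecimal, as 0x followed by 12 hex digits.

0x5F02562D8D02

Stored little-endian, the bytes at ascending addresses are 5F 02 56 2D 8D 02.
Read back as big-endian, the last byte is least significant, giving 0x5F02562D8D02.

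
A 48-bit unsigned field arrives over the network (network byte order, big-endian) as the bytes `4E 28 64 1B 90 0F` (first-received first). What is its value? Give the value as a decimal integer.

In big-endian order the high byte comes first in memory.
The bytes are already most-significant first: 0x4E28641B900F.
0x4E28641B900F = 85935385186319.

85935385186319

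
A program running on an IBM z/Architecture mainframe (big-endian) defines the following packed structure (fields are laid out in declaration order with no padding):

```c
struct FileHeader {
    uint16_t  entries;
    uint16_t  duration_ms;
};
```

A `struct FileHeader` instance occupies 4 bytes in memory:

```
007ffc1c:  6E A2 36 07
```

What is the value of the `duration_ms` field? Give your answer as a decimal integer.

`duration_ms` follows `entries` (2 bytes), so it starts at byte offset 2 and occupies 2 bytes.
Bytes at offsets 2..3: 36 07.
In big-endian order the high byte comes first in memory.
The bytes are already most-significant first: 0x3607.
0x3607 = 13831.

13831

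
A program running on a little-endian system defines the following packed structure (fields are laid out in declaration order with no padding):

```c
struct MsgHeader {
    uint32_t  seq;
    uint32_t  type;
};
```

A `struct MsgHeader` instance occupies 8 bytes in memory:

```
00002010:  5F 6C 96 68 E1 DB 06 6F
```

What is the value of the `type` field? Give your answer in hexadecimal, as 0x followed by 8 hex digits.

`type` follows `seq` (4 bytes), so it starts at byte offset 4 and occupies 4 bytes.
Bytes at offsets 4..7: E1 DB 06 6F.
Little-endian stores the least-significant byte at the lowest address.
Reassemble most-significant byte first: 6F 06 DB E1 → 0x6F06DBE1.

0x6F06DBE1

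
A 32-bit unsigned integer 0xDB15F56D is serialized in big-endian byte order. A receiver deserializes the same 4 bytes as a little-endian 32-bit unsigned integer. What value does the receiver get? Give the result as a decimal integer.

1844778459

Stored big-endian, the bytes at ascending addresses are DB 15 F5 6D.
Read back as little-endian, the first byte is least significant, giving 0x6DF515DB.
0x6DF515DB = 1844778459.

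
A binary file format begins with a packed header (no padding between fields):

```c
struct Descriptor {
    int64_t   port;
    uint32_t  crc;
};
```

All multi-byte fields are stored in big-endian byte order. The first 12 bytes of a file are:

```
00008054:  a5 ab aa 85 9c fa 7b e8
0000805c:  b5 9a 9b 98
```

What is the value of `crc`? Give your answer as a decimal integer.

`crc` follows `port` (8 bytes), so it starts at byte offset 8 and occupies 4 bytes.
Bytes at offsets 8..11: B5 9A 9B 98.
Big-endian: lowest address holds the most-significant byte.
The bytes are already most-significant first: 0xB59A9B98.
0xB59A9B98 = 3046808472.

3046808472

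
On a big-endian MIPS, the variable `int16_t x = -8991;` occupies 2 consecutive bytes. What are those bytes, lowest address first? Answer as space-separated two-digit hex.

DC E1

Two's complement of -8991 in 16 bits: 8991 = 0x231F; invert → 0xDCE0; add 1 → 0xDCE1.
Split into bytes (most-significant first): DC E1.
Big-endian: lowest address holds the most-significant byte.
So the memory order matches the most-significant-first order: DC E1.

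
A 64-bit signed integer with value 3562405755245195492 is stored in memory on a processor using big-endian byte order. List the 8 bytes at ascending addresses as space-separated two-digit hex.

31 70 35 28 F3 32 70 E4

3562405755245195492 in hexadecimal, padded to 64 bits, is 0x31703528F33270E4.
Split into bytes (most-significant first): 31 70 35 28 F3 32 70 E4.
Big-endian: lowest address holds the most-significant byte.
So the memory order matches the most-significant-first order: 31 70 35 28 F3 32 70 E4.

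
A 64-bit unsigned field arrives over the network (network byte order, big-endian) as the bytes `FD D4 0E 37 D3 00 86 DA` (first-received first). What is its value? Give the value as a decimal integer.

18290259619584444122

Big-endian stores the most-significant byte at the lowest address.
The bytes are already most-significant first: 0xFDD40E37D30086DA.
0xFDD40E37D30086DA = 18290259619584444122.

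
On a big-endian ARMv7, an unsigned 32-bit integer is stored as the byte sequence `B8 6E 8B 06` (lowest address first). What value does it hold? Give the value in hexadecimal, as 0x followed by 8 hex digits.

In big-endian order the high byte comes first in memory.
The bytes are already most-significant first: 0xB86E8B06.

0xB86E8B06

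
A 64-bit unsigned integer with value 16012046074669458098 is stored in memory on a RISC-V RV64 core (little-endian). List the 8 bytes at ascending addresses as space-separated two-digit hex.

B2 62 DC C7 11 37 36 DE

16012046074669458098 in hexadecimal, padded to 64 bits, is 0xDE363711C7DC62B2.
Split into bytes (most-significant first): DE 36 37 11 C7 DC 62 B2.
In little-endian order the low byte comes first in memory.
So at ascending addresses the bytes are B2 62 DC C7 11 37 36 DE.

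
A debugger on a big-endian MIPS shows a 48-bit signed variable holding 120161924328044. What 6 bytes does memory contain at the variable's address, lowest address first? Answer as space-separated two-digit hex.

120161924328044 in hexadecimal, padded to 48 bits, is 0x6D4960D0AA6C.
Split into bytes (most-significant first): 6D 49 60 D0 AA 6C.
Big-endian: lowest address holds the most-significant byte.
So the memory order matches the most-significant-first order: 6D 49 60 D0 AA 6C.

6D 49 60 D0 AA 6C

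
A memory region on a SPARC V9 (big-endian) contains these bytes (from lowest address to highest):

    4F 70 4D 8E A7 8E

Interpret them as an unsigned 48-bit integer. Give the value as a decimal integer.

In big-endian order the high byte comes first in memory.
The bytes are already most-significant first: 0x4F704D8EA78E.
0x4F704D8EA78E = 87343756126094.

87343756126094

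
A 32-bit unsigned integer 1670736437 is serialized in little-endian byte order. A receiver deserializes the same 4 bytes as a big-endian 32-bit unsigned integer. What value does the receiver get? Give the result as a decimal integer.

896177507

1670736437 in 32-bit hexadecimal is 0x63956A35.
Stored little-endian, the bytes at ascending addresses are 35 6A 95 63.
Read back as big-endian, the last byte is least significant, giving 0x356A9563.
0x356A9563 = 896177507.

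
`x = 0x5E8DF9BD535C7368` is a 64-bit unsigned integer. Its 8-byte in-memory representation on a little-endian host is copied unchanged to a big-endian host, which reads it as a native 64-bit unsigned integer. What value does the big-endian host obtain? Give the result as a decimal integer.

7526460917005520222

Stored little-endian, the bytes at ascending addresses are 68 73 5C 53 BD F9 8D 5E.
Read back as big-endian, the last byte is least significant, giving 0x68735C53BDF98D5E.
0x68735C53BDF98D5E = 7526460917005520222.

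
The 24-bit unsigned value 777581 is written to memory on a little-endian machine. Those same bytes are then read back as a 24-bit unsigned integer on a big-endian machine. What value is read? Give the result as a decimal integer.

7200011

777581 in 24-bit hexadecimal is 0x0BDD6D.
Stored little-endian, the bytes at ascending addresses are 6D DD 0B.
Read back as big-endian, the last byte is least significant, giving 0x6DDD0B.
0x6DDD0B = 7200011.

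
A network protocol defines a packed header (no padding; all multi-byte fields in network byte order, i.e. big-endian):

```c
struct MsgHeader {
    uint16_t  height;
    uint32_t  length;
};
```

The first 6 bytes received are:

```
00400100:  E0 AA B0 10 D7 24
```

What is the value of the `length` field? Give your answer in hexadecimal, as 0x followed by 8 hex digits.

0xB010D724

`length` follows `height` (2 bytes), so it starts at byte offset 2 and occupies 4 bytes.
Bytes at offsets 2..5: B0 10 D7 24.
In big-endian order the high byte comes first in memory.
The bytes are already most-significant first: 0xB010D724.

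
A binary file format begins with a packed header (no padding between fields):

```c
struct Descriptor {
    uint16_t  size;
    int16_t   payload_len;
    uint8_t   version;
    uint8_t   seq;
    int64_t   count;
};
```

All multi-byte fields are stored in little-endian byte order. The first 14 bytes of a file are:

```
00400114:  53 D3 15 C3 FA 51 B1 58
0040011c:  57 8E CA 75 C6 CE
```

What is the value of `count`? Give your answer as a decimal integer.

-3547018143675754319

`count` follows `size` (2 B), `payload_len` (2 B), `version` (1 B), `seq` (1 B), so it starts at offset 2 + 2 + 1 + 1 = 6 and occupies 8 bytes.
Bytes at offsets 6..13: B1 58 57 8E CA 75 C6 CE.
In little-endian order the low byte comes first in memory.
Reassemble most-significant byte first: CE C6 75 CA 8E 57 58 B1 → 0xCEC675CA8E5758B1.
Top bit is set, so as a signed 64-bit value this is 0xCEC675CA8E5758B1 − 2^64 = -3547018143675754319.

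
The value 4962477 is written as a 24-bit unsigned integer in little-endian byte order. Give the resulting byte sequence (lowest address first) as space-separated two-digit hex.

4962477 in hexadecimal, padded to 24 bits, is 0x4BB8AD.
Split into bytes (most-significant first): 4B B8 AD.
Little-endian: lowest address holds the least-significant byte.
So at ascending addresses the bytes are AD B8 4B.

AD B8 4B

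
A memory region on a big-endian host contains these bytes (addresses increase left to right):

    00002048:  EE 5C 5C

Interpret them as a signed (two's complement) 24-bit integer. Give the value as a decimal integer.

In big-endian order the high byte comes first in memory.
The bytes are already most-significant first: 0xEE5C5C.
Top bit is set, so as a signed 24-bit value this is 0xEE5C5C − 2^24 = -1156004.

-1156004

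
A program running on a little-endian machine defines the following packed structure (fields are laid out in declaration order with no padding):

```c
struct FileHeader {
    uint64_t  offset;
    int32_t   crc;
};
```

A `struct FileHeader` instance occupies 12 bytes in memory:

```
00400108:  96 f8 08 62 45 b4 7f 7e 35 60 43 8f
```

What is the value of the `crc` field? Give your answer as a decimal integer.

`crc` follows `offset` (8 bytes), so it starts at byte offset 8 and occupies 4 bytes.
Bytes at offsets 8..11: 35 60 43 8F.
In little-endian order the low byte comes first in memory.
Reassemble most-significant byte first: 8F 43 60 35 → 0x8F436035.
Top bit is set, so as a signed 32-bit value this is 0x8F436035 − 2^32 = -1891409867.

-1891409867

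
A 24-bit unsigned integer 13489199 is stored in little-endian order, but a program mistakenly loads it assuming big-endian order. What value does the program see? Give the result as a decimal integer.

3134669

13489199 in 24-bit hexadecimal is 0xCDD42F.
Stored little-endian, the bytes at ascending addresses are 2F D4 CD.
Read back as big-endian, the last byte is least significant, giving 0x2FD4CD.
0x2FD4CD = 3134669.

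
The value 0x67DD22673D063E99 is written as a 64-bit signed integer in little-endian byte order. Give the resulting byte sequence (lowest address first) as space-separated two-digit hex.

99 3E 06 3D 67 22 DD 67

Split into bytes (most-significant first): 67 DD 22 67 3D 06 3E 99.
Little-endian stores the least-significant byte at the lowest address.
So at ascending addresses the bytes are 99 3E 06 3D 67 22 DD 67.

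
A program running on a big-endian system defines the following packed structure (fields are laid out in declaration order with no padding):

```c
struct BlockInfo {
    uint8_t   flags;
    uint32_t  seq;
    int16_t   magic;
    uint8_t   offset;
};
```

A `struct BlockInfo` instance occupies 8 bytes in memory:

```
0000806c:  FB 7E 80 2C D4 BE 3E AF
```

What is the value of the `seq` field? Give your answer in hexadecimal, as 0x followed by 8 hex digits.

`seq` follows `flags` (1 byte), so it starts at byte offset 1 and occupies 4 bytes.
Bytes at offsets 1..4: 7E 80 2C D4.
Big-endian: lowest address holds the most-significant byte.
The bytes are already most-significant first: 0x7E802CD4.

0x7E802CD4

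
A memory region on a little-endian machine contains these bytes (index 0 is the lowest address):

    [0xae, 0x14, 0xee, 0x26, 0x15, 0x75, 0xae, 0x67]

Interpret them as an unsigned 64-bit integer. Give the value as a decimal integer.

Little-endian: lowest address holds the least-significant byte.
Reassemble most-significant byte first: 67 AE 75 15 26 EE 14 AE → 0x67AE751526EE14AE.
0x67AE751526EE14AE = 7471037565562131630.

7471037565562131630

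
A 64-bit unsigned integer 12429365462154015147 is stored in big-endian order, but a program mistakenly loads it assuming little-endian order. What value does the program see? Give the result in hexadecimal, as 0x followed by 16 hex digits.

0xABF132C308FA7DAC

12429365462154015147 in 64-bit hexadecimal is 0xAC7DFA08C332F1AB.
Stored big-endian, the bytes at ascending addresses are AC 7D FA 08 C3 32 F1 AB.
Read back as little-endian, the first byte is least significant, giving 0xABF132C308FA7DAC.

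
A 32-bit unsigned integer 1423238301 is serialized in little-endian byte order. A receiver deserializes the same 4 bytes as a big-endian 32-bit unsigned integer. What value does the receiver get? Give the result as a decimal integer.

1423238301 in 32-bit hexadecimal is 0x54D4E49D.
Stored little-endian, the bytes at ascending addresses are 9D E4 D4 54.
Read back as big-endian, the last byte is least significant, giving 0x9DE4D454.
0x9DE4D454 = 2649019476.

2649019476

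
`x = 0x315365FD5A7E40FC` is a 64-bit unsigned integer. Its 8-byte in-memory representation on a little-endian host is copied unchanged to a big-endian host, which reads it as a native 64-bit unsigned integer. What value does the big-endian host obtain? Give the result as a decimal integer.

Stored little-endian, the bytes at ascending addresses are FC 40 7E 5A FD 65 53 31.
Read back as big-endian, the last byte is least significant, giving 0xFC407E5AFD655331.
0xFC407E5AFD655331 = 18176667025330754353.

18176667025330754353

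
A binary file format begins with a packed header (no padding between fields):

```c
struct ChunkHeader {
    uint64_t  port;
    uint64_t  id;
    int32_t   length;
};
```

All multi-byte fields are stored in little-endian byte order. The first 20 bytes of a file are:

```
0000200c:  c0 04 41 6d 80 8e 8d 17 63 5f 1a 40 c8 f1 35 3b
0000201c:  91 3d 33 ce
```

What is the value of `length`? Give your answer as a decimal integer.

-835502703

`length` follows `port` (8 B), `id` (8 B), so it starts at offset 8 + 8 = 16 and occupies 4 bytes.
Bytes at offsets 16..19: 91 3D 33 CE.
Little-endian stores the least-significant byte at the lowest address.
Reassemble most-significant byte first: CE 33 3D 91 → 0xCE333D91.
Top bit is set, so as a signed 32-bit value this is 0xCE333D91 − 2^32 = -835502703.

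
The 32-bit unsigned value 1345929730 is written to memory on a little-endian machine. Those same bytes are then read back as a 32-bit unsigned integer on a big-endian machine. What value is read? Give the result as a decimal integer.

1345929730 in 32-bit hexadecimal is 0x50394202.
Stored little-endian, the bytes at ascending addresses are 02 42 39 50.
Read back as big-endian, the last byte is least significant, giving 0x02423950.
0x02423950 = 37894480.

37894480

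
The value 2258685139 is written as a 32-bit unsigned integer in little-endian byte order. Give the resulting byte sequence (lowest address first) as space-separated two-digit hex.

2258685139 in hexadecimal, padded to 32 bits, is 0x86A0CCD3.
Split into bytes (most-significant first): 86 A0 CC D3.
In little-endian order the low byte comes first in memory.
So at ascending addresses the bytes are D3 CC A0 86.

D3 CC A0 86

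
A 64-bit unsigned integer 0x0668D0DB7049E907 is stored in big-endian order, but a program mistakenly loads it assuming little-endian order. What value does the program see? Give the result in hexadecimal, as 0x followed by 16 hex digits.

Stored big-endian, the bytes at ascending addresses are 06 68 D0 DB 70 49 E9 07.
Read back as little-endian, the first byte is least significant, giving 0x07E94970DBD06806.

0x07E94970DBD06806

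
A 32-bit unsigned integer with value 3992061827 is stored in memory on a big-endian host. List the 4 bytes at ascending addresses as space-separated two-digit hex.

ED F2 07 83

3992061827 in hexadecimal, padded to 32 bits, is 0xEDF20783.
Split into bytes (most-significant first): ED F2 07 83.
Big-endian: lowest address holds the most-significant byte.
So the memory order matches the most-significant-first order: ED F2 07 83.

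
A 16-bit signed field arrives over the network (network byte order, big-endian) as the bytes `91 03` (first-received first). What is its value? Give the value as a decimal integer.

-28413

Big-endian stores the most-significant byte at the lowest address.
The bytes are already most-significant first: 0x9103.
Top bit is set, so as a signed 16-bit value this is 0x9103 − 2^16 = -28413.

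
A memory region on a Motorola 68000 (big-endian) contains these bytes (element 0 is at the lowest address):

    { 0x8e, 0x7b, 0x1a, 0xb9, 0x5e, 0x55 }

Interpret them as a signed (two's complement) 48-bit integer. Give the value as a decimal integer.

-124815596233131

Big-endian: lowest address holds the most-significant byte.
The bytes are already most-significant first: 0x8E7B1AB95E55.
Top bit is set, so as a signed 48-bit value this is 0x8E7B1AB95E55 − 2^48 = -124815596233131.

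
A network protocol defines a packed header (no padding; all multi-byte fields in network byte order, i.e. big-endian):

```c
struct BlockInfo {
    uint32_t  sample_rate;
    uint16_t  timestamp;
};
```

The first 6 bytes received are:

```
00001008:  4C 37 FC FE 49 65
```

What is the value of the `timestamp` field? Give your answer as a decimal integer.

`timestamp` follows `sample_rate` (4 bytes), so it starts at byte offset 4 and occupies 2 bytes.
Bytes at offsets 4..5: 49 65.
In big-endian order the high byte comes first in memory.
The bytes are already most-significant first: 0x4965.
0x4965 = 18789.

18789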